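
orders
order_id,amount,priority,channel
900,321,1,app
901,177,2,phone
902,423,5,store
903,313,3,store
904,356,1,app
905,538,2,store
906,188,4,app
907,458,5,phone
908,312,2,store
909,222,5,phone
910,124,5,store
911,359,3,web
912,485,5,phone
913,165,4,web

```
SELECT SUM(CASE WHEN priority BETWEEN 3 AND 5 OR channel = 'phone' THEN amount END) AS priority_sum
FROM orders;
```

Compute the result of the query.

2914

order_id=900: ✗
order_id=901: ✓ → 177
order_id=902: ✓ → 423
order_id=903: ✓ → 313
order_id=904: ✗
order_id=905: ✗
order_id=906: ✓ → 188
order_id=907: ✓ → 458
order_id=908: ✗
order_id=909: ✓ → 222
order_id=910: ✓ → 124
order_id=911: ✓ → 359
order_id=912: ✓ → 485
order_id=913: ✓ → 165
priority_sum = 177 + 423 + 313 + 188 + 458 + 222 + 124 + 359 + 485 + 165 = 2914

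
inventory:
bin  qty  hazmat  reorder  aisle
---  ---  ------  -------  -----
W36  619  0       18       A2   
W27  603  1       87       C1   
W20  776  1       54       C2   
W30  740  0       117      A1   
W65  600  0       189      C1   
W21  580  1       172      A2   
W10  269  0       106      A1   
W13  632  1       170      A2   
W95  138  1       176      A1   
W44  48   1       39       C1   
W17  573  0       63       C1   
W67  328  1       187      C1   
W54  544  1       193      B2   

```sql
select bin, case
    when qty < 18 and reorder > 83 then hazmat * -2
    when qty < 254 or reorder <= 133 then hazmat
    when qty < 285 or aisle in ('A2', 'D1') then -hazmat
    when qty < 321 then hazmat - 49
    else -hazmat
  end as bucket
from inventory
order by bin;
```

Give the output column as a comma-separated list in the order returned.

0, -1, 0, 1, -1, 1, 0, 0, 1, -1, 0, -1, 1

bin=W10: qty < 254 or reorder <= 133 → 0
bin=W13: qty < 285 or aisle in ('A2', 'D1') → -1
bin=W17: qty < 254 or reorder <= 133 → 0
bin=W20: qty < 254 or reorder <= 133 → 1
bin=W21: qty < 285 or aisle in ('A2', 'D1') → -1
bin=W27: qty < 254 or reorder <= 133 → 1
bin=W30: qty < 254 or reorder <= 133 → 0
bin=W36: qty < 254 or reorder <= 133 → 0
bin=W44: qty < 254 or reorder <= 133 → 1
bin=W54: ELSE → -1
bin=W65: ELSE → 0
bin=W67: ELSE → -1
bin=W95: qty < 254 or reorder <= 133 → 1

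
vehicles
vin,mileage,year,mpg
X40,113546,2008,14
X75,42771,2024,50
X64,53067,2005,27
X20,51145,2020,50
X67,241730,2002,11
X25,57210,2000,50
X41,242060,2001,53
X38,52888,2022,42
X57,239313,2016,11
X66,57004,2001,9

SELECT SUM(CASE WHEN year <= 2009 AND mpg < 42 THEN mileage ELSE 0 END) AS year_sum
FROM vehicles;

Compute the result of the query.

465347

vin=X40: ✓ → 113546
vin=X75: ✗
vin=X64: ✓ → 53067
vin=X20: ✗
vin=X67: ✓ → 241730
vin=X25: ✗
vin=X41: ✗
vin=X38: ✗
vin=X57: ✗
vin=X66: ✓ → 57004
year_sum = 113546 + 53067 + 241730 + 57004 = 465347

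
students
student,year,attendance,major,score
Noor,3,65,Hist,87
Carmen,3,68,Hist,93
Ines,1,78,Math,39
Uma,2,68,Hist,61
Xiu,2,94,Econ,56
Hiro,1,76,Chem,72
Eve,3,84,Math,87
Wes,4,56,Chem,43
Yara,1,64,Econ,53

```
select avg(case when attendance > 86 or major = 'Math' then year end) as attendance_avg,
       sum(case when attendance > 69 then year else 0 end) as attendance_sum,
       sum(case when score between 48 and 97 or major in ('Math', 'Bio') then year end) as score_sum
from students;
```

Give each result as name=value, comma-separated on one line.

[attendance_avg: attendance > 86 or major = 'Math']
student=Noor: ✗
student=Carmen: ✗
student=Ines: ✓ → 1
student=Uma: ✗
student=Xiu: ✓ → 2
student=Hiro: ✗
student=Eve: ✓ → 3
student=Wes: ✗
student=Yara: ✗
attendance_avg = (1 + 2 + 3) / 3 = 2
—
[attendance_sum: attendance > 69]
student=Noor: ✗
student=Carmen: ✗
student=Ines: ✓ → 1
student=Uma: ✗
student=Xiu: ✓ → 2
student=Hiro: ✓ → 1
student=Eve: ✓ → 3
student=Wes: ✗
student=Yara: ✗
attendance_sum = 1 + 2 + 1 + 3 = 7
—
[score_sum: score between 48 and 97 or major in ('Math', 'Bio')]
student=Noor: ✓ → 3
student=Carmen: ✓ → 3
student=Ines: ✓ → 1
student=Uma: ✓ → 2
student=Xiu: ✓ → 2
student=Hiro: ✓ → 1
student=Eve: ✓ → 3
student=Wes: ✗
student=Yara: ✓ → 1
score_sum = 3 + 3 + 1 + 2 + 2 + 1 + 3 + 1 = 16

attendance_avg=2, attendance_sum=7, score_sum=16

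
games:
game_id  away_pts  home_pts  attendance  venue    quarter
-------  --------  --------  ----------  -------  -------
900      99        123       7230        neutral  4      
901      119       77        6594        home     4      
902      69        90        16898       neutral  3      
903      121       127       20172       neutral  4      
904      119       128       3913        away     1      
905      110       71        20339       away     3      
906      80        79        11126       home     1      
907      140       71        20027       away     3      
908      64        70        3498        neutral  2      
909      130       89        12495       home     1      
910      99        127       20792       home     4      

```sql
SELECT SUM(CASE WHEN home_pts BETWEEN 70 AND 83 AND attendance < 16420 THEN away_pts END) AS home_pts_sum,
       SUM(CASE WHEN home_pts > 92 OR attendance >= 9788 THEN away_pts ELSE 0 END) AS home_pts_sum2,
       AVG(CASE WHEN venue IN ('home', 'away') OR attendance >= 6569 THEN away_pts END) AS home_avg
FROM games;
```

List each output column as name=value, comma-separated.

[home_pts_sum: home_pts BETWEEN 70 AND 83 AND attendance < 16420]
game_id=900: ✗
game_id=901: ✓ → 119
game_id=902: ✗
game_id=903: ✗
game_id=904: ✗
game_id=905: ✗
game_id=906: ✓ → 80
game_id=907: ✗
game_id=908: ✓ → 64
game_id=909: ✗
game_id=910: ✗
home_pts_sum = 119 + 80 + 64 = 263
—
[home_pts_sum2: home_pts > 92 OR attendance >= 9788]
game_id=900: ✓ → 99
game_id=901: ✗
game_id=902: ✓ → 69
game_id=903: ✓ → 121
game_id=904: ✓ → 119
game_id=905: ✓ → 110
game_id=906: ✓ → 80
game_id=907: ✓ → 140
game_id=908: ✗
game_id=909: ✓ → 130
game_id=910: ✓ → 99
home_pts_sum2 = 99 + 69 + 121 + 119 + 110 + 80 + 140 + 130 + 99 = 967
—
[home_avg: venue IN ('home', 'away') OR attendance >= 6569]
game_id=900: ✓ → 99
game_id=901: ✓ → 119
game_id=902: ✓ → 69
game_id=903: ✓ → 121
game_id=904: ✓ → 119
game_id=905: ✓ → 110
game_id=906: ✓ → 80
game_id=907: ✓ → 140
game_id=908: ✗
game_id=909: ✓ → 130
game_id=910: ✓ → 99
home_avg = (99 + 119 + 69 + 121 + 119 + 110 + 80 + 140 + 130 + 99) / 10 = 108.6

home_pts_sum=263, home_pts_sum2=967, home_avg=108.6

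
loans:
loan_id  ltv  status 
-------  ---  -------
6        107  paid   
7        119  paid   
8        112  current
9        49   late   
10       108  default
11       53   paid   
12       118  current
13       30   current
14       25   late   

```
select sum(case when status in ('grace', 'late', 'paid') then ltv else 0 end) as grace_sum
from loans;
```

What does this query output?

loan_id=6: ✓ → 107
loan_id=7: ✓ → 119
loan_id=8: ✗
loan_id=9: ✓ → 49
loan_id=10: ✗
loan_id=11: ✓ → 53
loan_id=12: ✗
loan_id=13: ✗
loan_id=14: ✓ → 25
grace_sum = 107 + 119 + 49 + 53 + 25 = 353

353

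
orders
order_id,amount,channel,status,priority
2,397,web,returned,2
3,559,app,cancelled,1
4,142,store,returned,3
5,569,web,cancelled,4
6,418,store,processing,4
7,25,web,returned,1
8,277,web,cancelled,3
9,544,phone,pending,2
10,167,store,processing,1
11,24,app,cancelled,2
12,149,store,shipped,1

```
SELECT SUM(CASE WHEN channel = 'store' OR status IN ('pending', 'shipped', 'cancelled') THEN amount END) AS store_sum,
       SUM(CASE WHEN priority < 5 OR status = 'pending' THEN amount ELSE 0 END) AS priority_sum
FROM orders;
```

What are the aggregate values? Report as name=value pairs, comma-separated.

store_sum=2849, priority_sum=3271

[store_sum: channel = 'store' OR status IN ('pending', 'shipped', 'cancelled')]
order_id=2: ✗
order_id=3: ✓ → 559
order_id=4: ✓ → 142
order_id=5: ✓ → 569
order_id=6: ✓ → 418
order_id=7: ✗
order_id=8: ✓ → 277
order_id=9: ✓ → 544
order_id=10: ✓ → 167
order_id=11: ✓ → 24
order_id=12: ✓ → 149
store_sum = 559 + 142 + 569 + 418 + 277 + 544 + 167 + 24 + 149 = 2849
—
[priority_sum: priority < 5 OR status = 'pending']
order_id=2: ✓ → 397
order_id=3: ✓ → 559
order_id=4: ✓ → 142
order_id=5: ✓ → 569
order_id=6: ✓ → 418
order_id=7: ✓ → 25
order_id=8: ✓ → 277
order_id=9: ✓ → 544
order_id=10: ✓ → 167
order_id=11: ✓ → 24
order_id=12: ✓ → 149
priority_sum = 397 + 559 + 142 + 569 + 418 + 25 + 277 + 544 + 167 + 24 + 149 = 3271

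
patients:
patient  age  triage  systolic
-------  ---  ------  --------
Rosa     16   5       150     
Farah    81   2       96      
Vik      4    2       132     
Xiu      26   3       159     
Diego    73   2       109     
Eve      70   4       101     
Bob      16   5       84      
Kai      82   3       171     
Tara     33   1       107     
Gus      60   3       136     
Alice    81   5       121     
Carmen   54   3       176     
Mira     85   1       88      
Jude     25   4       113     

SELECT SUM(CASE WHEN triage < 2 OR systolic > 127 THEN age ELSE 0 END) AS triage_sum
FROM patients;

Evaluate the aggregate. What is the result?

patient=Rosa: ✓ → 16
patient=Farah: ✗
patient=Vik: ✓ → 4
patient=Xiu: ✓ → 26
patient=Diego: ✗
patient=Eve: ✗
patient=Bob: ✗
patient=Kai: ✓ → 82
patient=Tara: ✓ → 33
patient=Gus: ✓ → 60
patient=Alice: ✗
patient=Carmen: ✓ → 54
patient=Mira: ✓ → 85
patient=Jude: ✗
triage_sum = 16 + 4 + 26 + 82 + 33 + 60 + 54 + 85 = 360

360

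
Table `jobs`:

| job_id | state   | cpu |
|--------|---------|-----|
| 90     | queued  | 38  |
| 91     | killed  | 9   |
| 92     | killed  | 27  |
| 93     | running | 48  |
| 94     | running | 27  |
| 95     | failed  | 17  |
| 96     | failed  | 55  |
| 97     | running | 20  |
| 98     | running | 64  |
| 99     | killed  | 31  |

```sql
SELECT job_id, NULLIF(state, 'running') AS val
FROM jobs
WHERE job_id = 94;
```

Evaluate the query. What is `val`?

job_id = 94: state=running, cpu=27.
state=running vs running: equal → NULL

NULL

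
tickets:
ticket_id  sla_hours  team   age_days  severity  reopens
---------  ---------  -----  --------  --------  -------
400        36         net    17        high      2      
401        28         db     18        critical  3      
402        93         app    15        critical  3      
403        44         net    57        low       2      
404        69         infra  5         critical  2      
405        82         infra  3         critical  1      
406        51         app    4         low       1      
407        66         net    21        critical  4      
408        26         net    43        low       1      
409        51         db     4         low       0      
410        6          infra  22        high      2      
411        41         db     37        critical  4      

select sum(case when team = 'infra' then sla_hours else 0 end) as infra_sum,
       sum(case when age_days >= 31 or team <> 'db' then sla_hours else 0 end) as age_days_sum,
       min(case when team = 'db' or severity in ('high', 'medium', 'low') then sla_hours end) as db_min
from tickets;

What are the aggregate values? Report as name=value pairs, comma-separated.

infra_sum=157, age_days_sum=514, db_min=6

[infra_sum: team = 'infra']
ticket_id=400: ✗
ticket_id=401: ✗
ticket_id=402: ✗
ticket_id=403: ✗
ticket_id=404: ✓ → 69
ticket_id=405: ✓ → 82
ticket_id=406: ✗
ticket_id=407: ✗
ticket_id=408: ✗
ticket_id=409: ✗
ticket_id=410: ✓ → 6
ticket_id=411: ✗
infra_sum = 69 + 82 + 6 = 157
—
[age_days_sum: age_days >= 31 or team <> 'db']
ticket_id=400: ✓ → 36
ticket_id=401: ✗
ticket_id=402: ✓ → 93
ticket_id=403: ✓ → 44
ticket_id=404: ✓ → 69
ticket_id=405: ✓ → 82
ticket_id=406: ✓ → 51
ticket_id=407: ✓ → 66
ticket_id=408: ✓ → 26
ticket_id=409: ✗
ticket_id=410: ✓ → 6
ticket_id=411: ✓ → 41
age_days_sum = 36 + 93 + 44 + 69 + 82 + 51 + 66 + 26 + 6 + 41 = 514
—
[db_min: team = 'db' or severity in ('high', 'medium', 'low')]
ticket_id=400: ✓ → 36
ticket_id=401: ✓ → 28
ticket_id=402: ✗
ticket_id=403: ✓ → 44
ticket_id=404: ✗
ticket_id=405: ✗
ticket_id=406: ✓ → 51
ticket_id=407: ✗
ticket_id=408: ✓ → 26
ticket_id=409: ✓ → 51
ticket_id=410: ✓ → 6
ticket_id=411: ✓ → 41
db_min = MIN(36, 28, 44, 51, 26, 51, 6, 41) = 6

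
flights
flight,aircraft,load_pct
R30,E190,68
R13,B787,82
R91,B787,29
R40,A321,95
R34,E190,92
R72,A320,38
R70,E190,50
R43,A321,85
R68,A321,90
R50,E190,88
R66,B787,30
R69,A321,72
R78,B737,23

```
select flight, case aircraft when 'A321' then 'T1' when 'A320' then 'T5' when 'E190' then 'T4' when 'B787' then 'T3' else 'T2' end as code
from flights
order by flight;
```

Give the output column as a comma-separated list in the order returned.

T3, T4, T4, T1, T1, T4, T3, T1, T1, T4, T5, T2, T3

flight=R13: aircraft='B787' → T3
flight=R30: aircraft='E190' → T4
flight=R34: aircraft='E190' → T4
flight=R40: aircraft='A321' → T1
flight=R43: aircraft='A321' → T1
flight=R50: aircraft='E190' → T4
flight=R66: aircraft='B787' → T3
flight=R68: aircraft='A321' → T1
flight=R69: aircraft='A321' → T1
flight=R70: aircraft='E190' → T4
flight=R72: aircraft='A320' → T5
flight=R78: ELSE → T2
flight=R91: aircraft='B787' → T3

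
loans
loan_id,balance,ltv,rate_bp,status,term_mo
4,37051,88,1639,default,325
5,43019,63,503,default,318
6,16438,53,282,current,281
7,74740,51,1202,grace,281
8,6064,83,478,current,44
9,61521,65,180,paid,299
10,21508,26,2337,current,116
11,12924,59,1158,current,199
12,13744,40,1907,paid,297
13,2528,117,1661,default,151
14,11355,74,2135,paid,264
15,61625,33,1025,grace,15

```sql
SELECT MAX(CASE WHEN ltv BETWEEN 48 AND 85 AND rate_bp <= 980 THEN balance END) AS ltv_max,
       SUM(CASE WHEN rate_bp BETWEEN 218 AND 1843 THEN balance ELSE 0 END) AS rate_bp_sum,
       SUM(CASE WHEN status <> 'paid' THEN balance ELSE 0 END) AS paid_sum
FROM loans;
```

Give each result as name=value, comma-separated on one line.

ltv_max=61521, rate_bp_sum=254389, paid_sum=275897

[ltv_max: ltv BETWEEN 48 AND 85 AND rate_bp <= 980]
loan_id=4: ✗
loan_id=5: ✓ → 43019
loan_id=6: ✓ → 16438
loan_id=7: ✗
loan_id=8: ✓ → 6064
loan_id=9: ✓ → 61521
loan_id=10: ✗
loan_id=11: ✗
loan_id=12: ✗
loan_id=13: ✗
loan_id=14: ✗
loan_id=15: ✗
ltv_max = MAX(43019, 16438, 6064, 61521) = 61521
—
[rate_bp_sum: rate_bp BETWEEN 218 AND 1843]
loan_id=4: ✓ → 37051
loan_id=5: ✓ → 43019
loan_id=6: ✓ → 16438
loan_id=7: ✓ → 74740
loan_id=8: ✓ → 6064
loan_id=9: ✗
loan_id=10: ✗
loan_id=11: ✓ → 12924
loan_id=12: ✗
loan_id=13: ✓ → 2528
loan_id=14: ✗
loan_id=15: ✓ → 61625
rate_bp_sum = 37051 + 43019 + 16438 + 74740 + 6064 + 12924 + 2528 + 61625 = 254389
—
[paid_sum: status <> 'paid']
loan_id=4: ✓ → 37051
loan_id=5: ✓ → 43019
loan_id=6: ✓ → 16438
loan_id=7: ✓ → 74740
loan_id=8: ✓ → 6064
loan_id=9: ✗
loan_id=10: ✓ → 21508
loan_id=11: ✓ → 12924
loan_id=12: ✗
loan_id=13: ✓ → 2528
loan_id=14: ✗
loan_id=15: ✓ → 61625
paid_sum = 37051 + 43019 + 16438 + 74740 + 6064 + 21508 + 12924 + 2528 + 61625 = 275897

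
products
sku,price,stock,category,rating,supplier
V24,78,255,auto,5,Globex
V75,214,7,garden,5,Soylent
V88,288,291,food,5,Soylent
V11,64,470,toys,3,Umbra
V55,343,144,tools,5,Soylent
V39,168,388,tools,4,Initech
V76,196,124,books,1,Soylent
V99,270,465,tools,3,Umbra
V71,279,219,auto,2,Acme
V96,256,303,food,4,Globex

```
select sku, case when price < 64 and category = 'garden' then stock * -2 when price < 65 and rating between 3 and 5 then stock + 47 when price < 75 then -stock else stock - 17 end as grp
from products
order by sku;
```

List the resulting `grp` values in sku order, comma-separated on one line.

sku=V11: price < 65 and rating between 3 and 5 → 517
sku=V24: ELSE → 238
sku=V39: ELSE → 371
sku=V55: ELSE → 127
sku=V71: ELSE → 202
sku=V75: ELSE → -10
sku=V76: ELSE → 107
sku=V88: ELSE → 274
sku=V96: ELSE → 286
sku=V99: ELSE → 448

517, 238, 371, 127, 202, -10, 107, 274, 286, 448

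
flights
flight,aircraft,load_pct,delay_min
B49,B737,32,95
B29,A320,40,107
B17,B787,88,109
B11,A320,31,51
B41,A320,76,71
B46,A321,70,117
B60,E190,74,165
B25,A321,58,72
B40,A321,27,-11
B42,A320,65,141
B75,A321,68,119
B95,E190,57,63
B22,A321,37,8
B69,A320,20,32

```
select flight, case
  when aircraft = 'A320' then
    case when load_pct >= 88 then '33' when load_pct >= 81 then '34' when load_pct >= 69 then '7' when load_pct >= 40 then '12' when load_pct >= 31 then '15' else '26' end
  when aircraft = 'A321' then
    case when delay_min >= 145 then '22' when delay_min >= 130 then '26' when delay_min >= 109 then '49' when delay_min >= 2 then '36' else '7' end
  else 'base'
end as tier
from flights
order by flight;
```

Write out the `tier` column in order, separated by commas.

15, base, 36, 36, 12, 7, 7, 12, 49, base, base, 26, 49, base

flight=B11: aircraft='A320' → inner[load_pct >= 31] → 15
flight=B17: aircraft='B787' → outer ELSE → base
flight=B22: aircraft='A321' → inner[delay_min >= 2] → 36
flight=B25: aircraft='A321' → inner[delay_min >= 2] → 36
flight=B29: aircraft='A320' → inner[load_pct >= 40] → 12
flight=B40: aircraft='A321' → inner[ELSE] → 7
flight=B41: aircraft='A320' → inner[load_pct >= 69] → 7
flight=B42: aircraft='A320' → inner[load_pct >= 40] → 12
flight=B46: aircraft='A321' → inner[delay_min >= 109] → 49
flight=B49: aircraft='B737' → outer ELSE → base
flight=B60: aircraft='E190' → outer ELSE → base
flight=B69: aircraft='A320' → inner[ELSE] → 26
flight=B75: aircraft='A321' → inner[delay_min >= 109] → 49
flight=B95: aircraft='E190' → outer ELSE → base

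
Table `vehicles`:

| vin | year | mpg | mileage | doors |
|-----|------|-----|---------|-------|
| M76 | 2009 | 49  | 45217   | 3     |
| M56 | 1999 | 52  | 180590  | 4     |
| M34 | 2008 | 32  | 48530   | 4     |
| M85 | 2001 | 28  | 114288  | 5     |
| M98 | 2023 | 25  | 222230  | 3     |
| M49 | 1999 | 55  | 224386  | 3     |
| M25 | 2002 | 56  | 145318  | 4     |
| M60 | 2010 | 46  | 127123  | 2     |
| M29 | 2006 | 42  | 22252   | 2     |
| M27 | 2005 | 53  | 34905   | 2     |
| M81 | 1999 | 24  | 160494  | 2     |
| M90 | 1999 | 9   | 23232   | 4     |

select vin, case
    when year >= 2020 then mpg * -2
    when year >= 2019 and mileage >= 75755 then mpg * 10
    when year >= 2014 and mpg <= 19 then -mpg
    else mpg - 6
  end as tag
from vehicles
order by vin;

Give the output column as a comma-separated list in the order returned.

vin=M25: ELSE → 50
vin=M27: ELSE → 47
vin=M29: ELSE → 36
vin=M34: ELSE → 26
vin=M49: ELSE → 49
vin=M56: ELSE → 46
vin=M60: ELSE → 40
vin=M76: ELSE → 43
vin=M81: ELSE → 18
vin=M85: ELSE → 22
vin=M90: ELSE → 3
vin=M98: year >= 2020 → -50

50, 47, 36, 26, 49, 46, 40, 43, 18, 22, 3, -50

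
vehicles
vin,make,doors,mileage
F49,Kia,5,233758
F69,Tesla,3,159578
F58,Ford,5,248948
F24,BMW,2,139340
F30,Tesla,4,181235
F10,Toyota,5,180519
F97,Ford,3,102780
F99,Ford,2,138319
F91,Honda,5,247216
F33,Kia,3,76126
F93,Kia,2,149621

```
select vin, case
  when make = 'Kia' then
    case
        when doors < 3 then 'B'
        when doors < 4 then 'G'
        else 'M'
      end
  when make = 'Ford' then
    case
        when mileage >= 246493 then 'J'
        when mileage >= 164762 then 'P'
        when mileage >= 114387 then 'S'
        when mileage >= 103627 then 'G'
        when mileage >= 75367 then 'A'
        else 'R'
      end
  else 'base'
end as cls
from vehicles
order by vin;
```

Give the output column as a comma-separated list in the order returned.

base, base, base, G, M, J, base, base, B, A, S

vin=F10: make='Toyota' → outer ELSE → base
vin=F24: make='BMW' → outer ELSE → base
vin=F30: make='Tesla' → outer ELSE → base
vin=F33: make='Kia' → inner[doors < 4] → G
vin=F49: make='Kia' → inner[ELSE] → M
vin=F58: make='Ford' → inner[mileage >= 246493] → J
vin=F69: make='Tesla' → outer ELSE → base
vin=F91: make='Honda' → outer ELSE → base
vin=F93: make='Kia' → inner[doors < 3] → B
vin=F97: make='Ford' → inner[mileage >= 75367] → A
vin=F99: make='Ford' → inner[mileage >= 114387] → S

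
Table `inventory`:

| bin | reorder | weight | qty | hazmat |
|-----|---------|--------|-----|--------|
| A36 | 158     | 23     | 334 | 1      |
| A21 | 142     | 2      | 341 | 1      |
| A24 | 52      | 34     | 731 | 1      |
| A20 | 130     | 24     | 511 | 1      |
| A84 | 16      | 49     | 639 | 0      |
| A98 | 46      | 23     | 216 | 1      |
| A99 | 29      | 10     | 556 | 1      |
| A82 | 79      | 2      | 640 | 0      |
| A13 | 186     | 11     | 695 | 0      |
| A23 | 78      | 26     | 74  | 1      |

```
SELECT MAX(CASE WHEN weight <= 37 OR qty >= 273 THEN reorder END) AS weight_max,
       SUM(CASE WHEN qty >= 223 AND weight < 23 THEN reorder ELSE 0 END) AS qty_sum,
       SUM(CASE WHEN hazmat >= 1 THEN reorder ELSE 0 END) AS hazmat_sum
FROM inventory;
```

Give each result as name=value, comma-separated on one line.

[weight_max: weight <= 37 OR qty >= 273]
bin=A36: ✓ → 158
bin=A21: ✓ → 142
bin=A24: ✓ → 52
bin=A20: ✓ → 130
bin=A84: ✓ → 16
bin=A98: ✓ → 46
bin=A99: ✓ → 29
bin=A82: ✓ → 79
bin=A13: ✓ → 186
bin=A23: ✓ → 78
weight_max = MAX(158, 142, 52, 130, 16, 46, 29, 79, 186, 78) = 186
—
[qty_sum: qty >= 223 AND weight < 23]
bin=A36: ✗
bin=A21: ✓ → 142
bin=A24: ✗
bin=A20: ✗
bin=A84: ✗
bin=A98: ✗
bin=A99: ✓ → 29
bin=A82: ✓ → 79
bin=A13: ✓ → 186
bin=A23: ✗
qty_sum = 142 + 29 + 79 + 186 = 436
—
[hazmat_sum: hazmat >= 1]
bin=A36: ✓ → 158
bin=A21: ✓ → 142
bin=A24: ✓ → 52
bin=A20: ✓ → 130
bin=A84: ✗
bin=A98: ✓ → 46
bin=A99: ✓ → 29
bin=A82: ✗
bin=A13: ✗
bin=A23: ✓ → 78
hazmat_sum = 158 + 142 + 52 + 130 + 46 + 29 + 78 = 635

weight_max=186, qty_sum=436, hazmat_sum=635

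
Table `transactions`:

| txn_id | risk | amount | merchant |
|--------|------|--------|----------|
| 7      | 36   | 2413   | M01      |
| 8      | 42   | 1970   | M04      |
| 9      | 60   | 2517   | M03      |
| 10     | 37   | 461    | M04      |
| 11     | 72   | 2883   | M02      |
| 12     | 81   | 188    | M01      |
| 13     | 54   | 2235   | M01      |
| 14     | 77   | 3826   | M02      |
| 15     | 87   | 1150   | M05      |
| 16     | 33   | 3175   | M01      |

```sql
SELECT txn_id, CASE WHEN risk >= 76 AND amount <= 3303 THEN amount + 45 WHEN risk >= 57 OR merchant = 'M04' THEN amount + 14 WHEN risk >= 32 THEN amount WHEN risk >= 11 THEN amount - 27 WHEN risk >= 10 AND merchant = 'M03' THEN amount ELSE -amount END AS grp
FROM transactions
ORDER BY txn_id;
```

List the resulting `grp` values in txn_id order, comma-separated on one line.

2413, 1984, 2531, 475, 2897, 233, 2235, 3840, 1195, 3175

txn_id=7: risk >= 32 → 2413
txn_id=8: risk >= 57 OR merchant = 'M04' → 1984
txn_id=9: risk >= 57 OR merchant = 'M04' → 2531
txn_id=10: risk >= 57 OR merchant = 'M04' → 475
txn_id=11: risk >= 57 OR merchant = 'M04' → 2897
txn_id=12: risk >= 76 AND amount <= 3303 → 233
txn_id=13: risk >= 32 → 2235
txn_id=14: risk >= 57 OR merchant = 'M04' → 3840
txn_id=15: risk >= 76 AND amount <= 3303 → 1195
txn_id=16: risk >= 32 → 3175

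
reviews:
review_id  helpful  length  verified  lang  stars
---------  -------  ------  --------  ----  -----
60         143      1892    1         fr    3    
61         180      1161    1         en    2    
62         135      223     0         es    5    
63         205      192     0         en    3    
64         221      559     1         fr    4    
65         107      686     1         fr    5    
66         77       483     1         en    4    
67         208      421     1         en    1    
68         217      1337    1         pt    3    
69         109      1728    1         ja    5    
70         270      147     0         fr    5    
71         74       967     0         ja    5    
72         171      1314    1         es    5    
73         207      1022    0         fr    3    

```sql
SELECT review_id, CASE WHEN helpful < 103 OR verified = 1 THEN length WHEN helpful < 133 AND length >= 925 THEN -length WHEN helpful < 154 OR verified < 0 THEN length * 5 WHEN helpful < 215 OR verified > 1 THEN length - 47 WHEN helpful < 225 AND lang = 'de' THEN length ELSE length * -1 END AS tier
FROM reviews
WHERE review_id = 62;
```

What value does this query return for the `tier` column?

1115

review_id = 62: helpful=135, length=223, verified=0, lang=es, stars=5.
helpful < 103 OR verified = 1 → false
helpful < 133 AND length >= 925 → false
helpful < 154 OR verified < 0 → true → 1115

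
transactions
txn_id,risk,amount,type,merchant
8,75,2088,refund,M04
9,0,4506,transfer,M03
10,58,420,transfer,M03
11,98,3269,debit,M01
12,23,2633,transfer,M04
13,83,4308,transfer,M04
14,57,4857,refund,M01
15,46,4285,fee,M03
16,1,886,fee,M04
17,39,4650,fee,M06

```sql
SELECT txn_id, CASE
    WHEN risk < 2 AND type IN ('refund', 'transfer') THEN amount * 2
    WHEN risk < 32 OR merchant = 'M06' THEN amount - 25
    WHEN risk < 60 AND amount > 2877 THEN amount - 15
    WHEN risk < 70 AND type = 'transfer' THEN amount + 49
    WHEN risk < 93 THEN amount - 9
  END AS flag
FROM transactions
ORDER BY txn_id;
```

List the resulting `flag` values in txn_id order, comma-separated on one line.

txn_id=8: risk < 93 → 2079
txn_id=9: risk < 2 AND type IN ('refund', 'transfer') → 9012
txn_id=10: risk < 70 AND type = 'transfer' → 469
txn_id=11: (no match → NULL) → NULL
txn_id=12: risk < 32 OR merchant = 'M06' → 2608
txn_id=13: risk < 93 → 4299
txn_id=14: risk < 60 AND amount > 2877 → 4842
txn_id=15: risk < 60 AND amount > 2877 → 4270
txn_id=16: risk < 32 OR merchant = 'M06' → 861
txn_id=17: risk < 32 OR merchant = 'M06' → 4625

2079, 9012, 469, NULL, 2608, 4299, 4842, 4270, 861, 4625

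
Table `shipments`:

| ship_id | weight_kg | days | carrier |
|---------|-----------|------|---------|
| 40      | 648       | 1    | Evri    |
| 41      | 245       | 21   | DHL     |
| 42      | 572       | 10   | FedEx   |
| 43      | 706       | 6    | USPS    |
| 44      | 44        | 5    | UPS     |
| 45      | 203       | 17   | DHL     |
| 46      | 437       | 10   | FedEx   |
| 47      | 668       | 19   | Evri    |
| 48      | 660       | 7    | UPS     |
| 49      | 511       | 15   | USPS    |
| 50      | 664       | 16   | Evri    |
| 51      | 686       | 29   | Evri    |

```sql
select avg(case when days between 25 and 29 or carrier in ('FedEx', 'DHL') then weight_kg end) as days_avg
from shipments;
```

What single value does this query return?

428.6

ship_id=40: ✗
ship_id=41: ✓ → 245
ship_id=42: ✓ → 572
ship_id=43: ✗
ship_id=44: ✗
ship_id=45: ✓ → 203
ship_id=46: ✓ → 437
ship_id=47: ✗
ship_id=48: ✗
ship_id=49: ✗
ship_id=50: ✗
ship_id=51: ✓ → 686
days_avg = (245 + 572 + 203 + 437 + 686) / 5 = 428.6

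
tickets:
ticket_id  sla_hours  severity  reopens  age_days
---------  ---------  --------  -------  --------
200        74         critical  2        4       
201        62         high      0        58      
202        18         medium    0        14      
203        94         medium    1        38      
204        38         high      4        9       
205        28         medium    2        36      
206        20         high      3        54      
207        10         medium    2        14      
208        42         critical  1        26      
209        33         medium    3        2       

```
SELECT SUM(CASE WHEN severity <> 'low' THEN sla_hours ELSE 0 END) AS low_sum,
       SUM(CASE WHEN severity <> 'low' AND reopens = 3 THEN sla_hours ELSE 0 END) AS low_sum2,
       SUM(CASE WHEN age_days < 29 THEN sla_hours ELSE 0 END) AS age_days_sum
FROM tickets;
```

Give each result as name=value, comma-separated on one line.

[low_sum: severity <> 'low']
ticket_id=200: ✓ → 74
ticket_id=201: ✓ → 62
ticket_id=202: ✓ → 18
ticket_id=203: ✓ → 94
ticket_id=204: ✓ → 38
ticket_id=205: ✓ → 28
ticket_id=206: ✓ → 20
ticket_id=207: ✓ → 10
ticket_id=208: ✓ → 42
ticket_id=209: ✓ → 33
low_sum = 74 + 62 + 18 + 94 + 38 + 28 + 20 + 10 + 42 + 33 = 419
—
[low_sum2: severity <> 'low' AND reopens = 3]
ticket_id=200: ✗
ticket_id=201: ✗
ticket_id=202: ✗
ticket_id=203: ✗
ticket_id=204: ✗
ticket_id=205: ✗
ticket_id=206: ✓ → 20
ticket_id=207: ✗
ticket_id=208: ✗
ticket_id=209: ✓ → 33
low_sum2 = 20 + 33 = 53
—
[age_days_sum: age_days < 29]
ticket_id=200: ✓ → 74
ticket_id=201: ✗
ticket_id=202: ✓ → 18
ticket_id=203: ✗
ticket_id=204: ✓ → 38
ticket_id=205: ✗
ticket_id=206: ✗
ticket_id=207: ✓ → 10
ticket_id=208: ✓ → 42
ticket_id=209: ✓ → 33
age_days_sum = 74 + 18 + 38 + 10 + 42 + 33 = 215

low_sum=419, low_sum2=53, age_days_sum=215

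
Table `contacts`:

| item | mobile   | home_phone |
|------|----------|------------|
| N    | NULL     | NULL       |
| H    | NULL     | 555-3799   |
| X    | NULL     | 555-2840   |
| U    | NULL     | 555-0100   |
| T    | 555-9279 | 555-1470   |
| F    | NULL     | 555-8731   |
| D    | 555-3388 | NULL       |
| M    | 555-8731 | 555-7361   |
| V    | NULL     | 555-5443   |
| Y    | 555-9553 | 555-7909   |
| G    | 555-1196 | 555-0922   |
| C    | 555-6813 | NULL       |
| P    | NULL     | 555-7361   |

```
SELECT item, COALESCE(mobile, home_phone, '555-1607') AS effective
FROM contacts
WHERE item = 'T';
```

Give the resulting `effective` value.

item = T: mobile=555-9279, home_phone=555-1470.
mobile=555-9279 → 555-9279

555-9279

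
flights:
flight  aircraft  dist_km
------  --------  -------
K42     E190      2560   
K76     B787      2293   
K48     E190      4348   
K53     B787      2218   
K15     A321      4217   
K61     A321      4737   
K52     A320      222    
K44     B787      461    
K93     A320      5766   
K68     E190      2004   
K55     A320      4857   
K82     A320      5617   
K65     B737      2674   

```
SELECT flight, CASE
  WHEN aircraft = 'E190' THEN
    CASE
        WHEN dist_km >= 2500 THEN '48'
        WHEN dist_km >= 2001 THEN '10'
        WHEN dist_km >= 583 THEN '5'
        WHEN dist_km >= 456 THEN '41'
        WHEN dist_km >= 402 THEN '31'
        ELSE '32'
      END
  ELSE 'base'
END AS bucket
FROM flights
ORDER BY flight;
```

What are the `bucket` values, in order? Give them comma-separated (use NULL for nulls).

flight=K15: aircraft='A321' → outer ELSE → base
flight=K42: aircraft='E190' → inner[dist_km >= 2500] → 48
flight=K44: aircraft='B787' → outer ELSE → base
flight=K48: aircraft='E190' → inner[dist_km >= 2500] → 48
flight=K52: aircraft='A320' → outer ELSE → base
flight=K53: aircraft='B787' → outer ELSE → base
flight=K55: aircraft='A320' → outer ELSE → base
flight=K61: aircraft='A321' → outer ELSE → base
flight=K65: aircraft='B737' → outer ELSE → base
flight=K68: aircraft='E190' → inner[dist_km >= 2001] → 10
flight=K76: aircraft='B787' → outer ELSE → base
flight=K82: aircraft='A320' → outer ELSE → base
flight=K93: aircraft='A320' → outer ELSE → base

base, 48, base, 48, base, base, base, base, base, 10, base, base, base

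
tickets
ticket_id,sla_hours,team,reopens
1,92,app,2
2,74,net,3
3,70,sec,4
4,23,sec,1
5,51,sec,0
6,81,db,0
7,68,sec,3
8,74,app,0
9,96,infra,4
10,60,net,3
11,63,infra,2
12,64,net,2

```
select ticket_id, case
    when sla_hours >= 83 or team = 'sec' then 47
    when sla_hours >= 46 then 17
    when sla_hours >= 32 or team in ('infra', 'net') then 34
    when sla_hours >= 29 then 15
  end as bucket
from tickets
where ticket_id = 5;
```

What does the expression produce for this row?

ticket_id = 5: sla_hours=51, team=sec, reopens=0.
sla_hours >= 83 or team = 'sec' → true → 47

47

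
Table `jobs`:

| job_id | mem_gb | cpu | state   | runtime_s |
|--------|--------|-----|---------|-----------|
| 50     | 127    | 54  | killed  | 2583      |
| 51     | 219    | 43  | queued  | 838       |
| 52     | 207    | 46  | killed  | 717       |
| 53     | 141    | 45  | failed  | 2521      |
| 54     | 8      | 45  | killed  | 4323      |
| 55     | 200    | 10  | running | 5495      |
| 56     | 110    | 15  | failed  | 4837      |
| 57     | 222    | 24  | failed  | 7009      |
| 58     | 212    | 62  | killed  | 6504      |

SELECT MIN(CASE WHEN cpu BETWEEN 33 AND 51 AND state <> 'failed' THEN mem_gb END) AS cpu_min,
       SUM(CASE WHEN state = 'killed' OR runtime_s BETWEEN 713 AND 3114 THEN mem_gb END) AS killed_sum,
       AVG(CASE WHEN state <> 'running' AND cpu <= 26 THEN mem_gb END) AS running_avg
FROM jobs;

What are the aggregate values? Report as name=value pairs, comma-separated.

[cpu_min: cpu BETWEEN 33 AND 51 AND state <> 'failed']
job_id=50: ✗
job_id=51: ✓ → 219
job_id=52: ✓ → 207
job_id=53: ✗
job_id=54: ✓ → 8
job_id=55: ✗
job_id=56: ✗
job_id=57: ✗
job_id=58: ✗
cpu_min = MIN(219, 207, 8) = 8
—
[killed_sum: state = 'killed' OR runtime_s BETWEEN 713 AND 3114]
job_id=50: ✓ → 127
job_id=51: ✓ → 219
job_id=52: ✓ → 207
job_id=53: ✓ → 141
job_id=54: ✓ → 8
job_id=55: ✗
job_id=56: ✗
job_id=57: ✗
job_id=58: ✓ → 212
killed_sum = 127 + 219 + 207 + 141 + 8 + 212 = 914
—
[running_avg: state <> 'running' AND cpu <= 26]
job_id=50: ✗
job_id=51: ✗
job_id=52: ✗
job_id=53: ✗
job_id=54: ✗
job_id=55: ✗
job_id=56: ✓ → 110
job_id=57: ✓ → 222
job_id=58: ✗
running_avg = (110 + 222) / 2 = 166

cpu_min=8, killed_sum=914, running_avg=166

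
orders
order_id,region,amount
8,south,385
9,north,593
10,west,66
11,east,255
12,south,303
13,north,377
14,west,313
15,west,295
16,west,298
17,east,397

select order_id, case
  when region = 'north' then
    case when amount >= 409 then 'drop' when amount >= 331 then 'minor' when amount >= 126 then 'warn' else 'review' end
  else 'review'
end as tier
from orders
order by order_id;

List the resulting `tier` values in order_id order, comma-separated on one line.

review, drop, review, review, review, minor, review, review, review, review

order_id=8: region='south' → outer ELSE → review
order_id=9: region='north' → inner[amount >= 409] → drop
order_id=10: region='west' → outer ELSE → review
order_id=11: region='east' → outer ELSE → review
order_id=12: region='south' → outer ELSE → review
order_id=13: region='north' → inner[amount >= 331] → minor
order_id=14: region='west' → outer ELSE → review
order_id=15: region='west' → outer ELSE → review
order_id=16: region='west' → outer ELSE → review
order_id=17: region='east' → outer ELSE → review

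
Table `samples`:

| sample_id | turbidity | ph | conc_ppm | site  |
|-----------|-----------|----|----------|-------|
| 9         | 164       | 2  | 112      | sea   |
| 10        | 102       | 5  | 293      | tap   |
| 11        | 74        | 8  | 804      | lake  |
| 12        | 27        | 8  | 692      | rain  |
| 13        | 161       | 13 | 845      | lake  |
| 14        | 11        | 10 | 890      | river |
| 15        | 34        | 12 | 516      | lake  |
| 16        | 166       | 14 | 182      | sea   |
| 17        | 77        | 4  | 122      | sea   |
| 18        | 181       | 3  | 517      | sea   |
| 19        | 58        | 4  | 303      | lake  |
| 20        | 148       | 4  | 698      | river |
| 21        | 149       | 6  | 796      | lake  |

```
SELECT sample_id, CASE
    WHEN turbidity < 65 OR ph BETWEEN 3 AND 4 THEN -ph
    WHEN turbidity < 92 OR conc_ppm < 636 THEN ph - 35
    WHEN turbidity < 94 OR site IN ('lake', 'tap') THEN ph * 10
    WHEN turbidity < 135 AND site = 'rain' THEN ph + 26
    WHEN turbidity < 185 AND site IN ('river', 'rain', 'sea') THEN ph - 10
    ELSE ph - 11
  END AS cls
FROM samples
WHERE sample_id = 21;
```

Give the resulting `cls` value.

60

sample_id = 21: turbidity=149, ph=6, conc_ppm=796, site=lake.
turbidity < 65 OR ph BETWEEN 3 AND 4 → false
turbidity < 92 OR conc_ppm < 636 → false
turbidity < 94 OR site IN ('lake', 'tap') → true → 60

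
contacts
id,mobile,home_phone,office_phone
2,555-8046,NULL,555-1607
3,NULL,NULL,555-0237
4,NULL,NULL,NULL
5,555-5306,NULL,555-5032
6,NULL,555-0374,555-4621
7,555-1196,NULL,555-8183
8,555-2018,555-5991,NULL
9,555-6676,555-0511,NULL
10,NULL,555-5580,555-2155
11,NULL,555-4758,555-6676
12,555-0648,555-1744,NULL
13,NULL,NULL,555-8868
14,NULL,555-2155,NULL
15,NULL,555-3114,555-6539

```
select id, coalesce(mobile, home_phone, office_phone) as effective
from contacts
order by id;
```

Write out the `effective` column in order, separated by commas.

555-8046, 555-0237, NULL, 555-5306, 555-0374, 555-1196, 555-2018, 555-6676, 555-5580, 555-4758, 555-0648, 555-8868, 555-2155, 555-3114

id=2: mobile=555-8046 → 555-8046
id=3: mobile=NULL, home_phone=NULL, office_phone=555-0237 → 555-0237
id=4: mobile=NULL, home_phone=NULL, office_phone=NULL (all NULL) → NULL
id=5: mobile=555-5306 → 555-5306
id=6: mobile=NULL, home_phone=555-0374 → 555-0374
id=7: mobile=555-1196 → 555-1196
id=8: mobile=555-2018 → 555-2018
id=9: mobile=555-6676 → 555-6676
id=10: mobile=NULL, home_phone=555-5580 → 555-5580
id=11: mobile=NULL, home_phone=555-4758 → 555-4758
id=12: mobile=555-0648 → 555-0648
id=13: mobile=NULL, home_phone=NULL, office_phone=555-8868 → 555-8868
id=14: mobile=NULL, home_phone=555-2155 → 555-2155
id=15: mobile=NULL, home_phone=555-3114 → 555-3114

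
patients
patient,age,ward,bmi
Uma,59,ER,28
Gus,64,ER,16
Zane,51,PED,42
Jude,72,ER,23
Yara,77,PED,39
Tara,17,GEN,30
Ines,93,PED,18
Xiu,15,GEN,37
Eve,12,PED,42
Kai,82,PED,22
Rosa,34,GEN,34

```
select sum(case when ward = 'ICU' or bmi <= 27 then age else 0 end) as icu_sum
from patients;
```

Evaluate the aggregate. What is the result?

311

patient=Uma: ✗
patient=Gus: ✓ → 64
patient=Zane: ✗
patient=Jude: ✓ → 72
patient=Yara: ✗
patient=Tara: ✗
patient=Ines: ✓ → 93
patient=Xiu: ✗
patient=Eve: ✗
patient=Kai: ✓ → 82
patient=Rosa: ✗
icu_sum = 64 + 72 + 93 + 82 = 311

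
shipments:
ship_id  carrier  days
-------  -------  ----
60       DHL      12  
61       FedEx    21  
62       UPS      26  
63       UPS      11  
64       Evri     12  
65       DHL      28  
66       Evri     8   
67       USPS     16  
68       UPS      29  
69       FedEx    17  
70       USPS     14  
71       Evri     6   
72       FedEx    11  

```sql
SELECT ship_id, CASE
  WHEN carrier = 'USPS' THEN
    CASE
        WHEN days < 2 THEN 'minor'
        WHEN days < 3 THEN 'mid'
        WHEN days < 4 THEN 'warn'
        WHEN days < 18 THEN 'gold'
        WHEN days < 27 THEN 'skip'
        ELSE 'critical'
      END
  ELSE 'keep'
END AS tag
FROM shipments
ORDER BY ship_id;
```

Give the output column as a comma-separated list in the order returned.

keep, keep, keep, keep, keep, keep, keep, gold, keep, keep, gold, keep, keep

ship_id=60: carrier='DHL' → outer ELSE → keep
ship_id=61: carrier='FedEx' → outer ELSE → keep
ship_id=62: carrier='UPS' → outer ELSE → keep
ship_id=63: carrier='UPS' → outer ELSE → keep
ship_id=64: carrier='Evri' → outer ELSE → keep
ship_id=65: carrier='DHL' → outer ELSE → keep
ship_id=66: carrier='Evri' → outer ELSE → keep
ship_id=67: carrier='USPS' → inner[days < 18] → gold
ship_id=68: carrier='UPS' → outer ELSE → keep
ship_id=69: carrier='FedEx' → outer ELSE → keep
ship_id=70: carrier='USPS' → inner[days < 18] → gold
ship_id=71: carrier='Evri' → outer ELSE → keep
ship_id=72: carrier='FedEx' → outer ELSE → keep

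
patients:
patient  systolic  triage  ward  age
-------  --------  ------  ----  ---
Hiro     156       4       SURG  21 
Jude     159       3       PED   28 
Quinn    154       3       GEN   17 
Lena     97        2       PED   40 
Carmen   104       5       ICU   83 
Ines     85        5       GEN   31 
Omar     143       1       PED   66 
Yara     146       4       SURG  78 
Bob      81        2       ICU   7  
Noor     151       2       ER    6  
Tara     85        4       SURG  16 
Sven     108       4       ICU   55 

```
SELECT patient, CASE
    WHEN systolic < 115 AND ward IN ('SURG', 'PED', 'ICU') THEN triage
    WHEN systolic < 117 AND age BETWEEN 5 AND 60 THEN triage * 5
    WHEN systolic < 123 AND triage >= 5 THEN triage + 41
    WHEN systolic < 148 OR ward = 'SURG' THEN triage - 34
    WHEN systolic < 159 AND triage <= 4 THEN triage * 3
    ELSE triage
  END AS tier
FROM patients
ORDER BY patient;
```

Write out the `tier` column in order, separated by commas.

patient=Bob: systolic < 115 AND ward IN ('SURG', 'PED', 'ICU') → 2
patient=Carmen: systolic < 115 AND ward IN ('SURG', 'PED', 'ICU') → 5
patient=Hiro: systolic < 148 OR ward = 'SURG' → -30
patient=Ines: systolic < 117 AND age BETWEEN 5 AND 60 → 25
patient=Jude: ELSE → 3
patient=Lena: systolic < 115 AND ward IN ('SURG', 'PED', 'ICU') → 2
patient=Noor: systolic < 159 AND triage <= 4 → 6
patient=Omar: systolic < 148 OR ward = 'SURG' → -33
patient=Quinn: systolic < 159 AND triage <= 4 → 9
patient=Sven: systolic < 115 AND ward IN ('SURG', 'PED', 'ICU') → 4
patient=Tara: systolic < 115 AND ward IN ('SURG', 'PED', 'ICU') → 4
patient=Yara: systolic < 148 OR ward = 'SURG' → -30

2, 5, -30, 25, 3, 2, 6, -33, 9, 4, 4, -30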